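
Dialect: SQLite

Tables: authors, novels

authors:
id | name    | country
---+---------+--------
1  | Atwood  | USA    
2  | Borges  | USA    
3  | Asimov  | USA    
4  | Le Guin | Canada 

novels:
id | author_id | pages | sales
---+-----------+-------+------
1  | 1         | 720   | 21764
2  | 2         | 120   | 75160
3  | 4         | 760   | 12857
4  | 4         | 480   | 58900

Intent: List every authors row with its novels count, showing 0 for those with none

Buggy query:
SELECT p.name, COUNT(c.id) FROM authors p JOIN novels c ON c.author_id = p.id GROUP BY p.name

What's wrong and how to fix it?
Bug: INNER JOIN drops authors rows that have no matching novels rows

Fix: Use LEFT JOIN so parents without children still appear (COUNT(c.id) gives 0)

Corrected query:
SELECT p.name, COUNT(c.id) FROM authors p LEFT JOIN novels c ON c.author_id = p.id GROUP BY p.name

Result:
name    | COUNT(c.id)
--------+------------
Asimov  | 0          
Atwood  | 1          
Borges  | 1          
Le Guin | 2          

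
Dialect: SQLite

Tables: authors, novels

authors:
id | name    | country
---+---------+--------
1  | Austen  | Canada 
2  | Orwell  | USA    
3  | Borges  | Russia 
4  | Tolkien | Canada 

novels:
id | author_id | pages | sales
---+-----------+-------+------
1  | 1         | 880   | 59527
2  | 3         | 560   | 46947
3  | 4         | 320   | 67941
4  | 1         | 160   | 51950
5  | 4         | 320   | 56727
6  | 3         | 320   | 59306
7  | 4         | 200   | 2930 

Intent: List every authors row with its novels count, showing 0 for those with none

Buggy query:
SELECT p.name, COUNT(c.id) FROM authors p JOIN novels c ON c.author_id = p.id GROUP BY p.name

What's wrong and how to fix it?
Bug: An inner join excludes parents with zero children

Fix: Use LEFT JOIN so parents without children still appear (COUNT(c.id) gives 0)

Corrected query:
SELECT p.name, COUNT(c.id) FROM authors p LEFT JOIN novels c ON c.author_id = p.id GROUP BY p.name

Result:
name    | COUNT(c.id)
--------+------------
Austen  | 2          
Borges  | 2          
Orwell  | 0          
Tolkien | 3          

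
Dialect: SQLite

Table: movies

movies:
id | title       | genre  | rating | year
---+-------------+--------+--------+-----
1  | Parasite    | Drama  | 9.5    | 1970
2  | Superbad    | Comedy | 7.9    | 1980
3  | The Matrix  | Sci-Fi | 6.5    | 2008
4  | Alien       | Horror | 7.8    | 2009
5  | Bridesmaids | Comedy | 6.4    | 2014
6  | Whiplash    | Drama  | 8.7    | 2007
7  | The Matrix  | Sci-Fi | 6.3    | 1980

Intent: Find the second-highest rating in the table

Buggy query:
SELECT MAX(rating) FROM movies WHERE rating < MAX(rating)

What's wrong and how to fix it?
Bug: MAX(rating) on the right of the comparison is an aggregate-in-WHERE error

Fix: Compute the overall MAX in a subquery, then take MAX of rows below it

Corrected query:
SELECT MAX(rating) FROM movies WHERE rating < (SELECT MAX(rating) FROM movies)

Result:
MAX(rating)
-----------
8.7        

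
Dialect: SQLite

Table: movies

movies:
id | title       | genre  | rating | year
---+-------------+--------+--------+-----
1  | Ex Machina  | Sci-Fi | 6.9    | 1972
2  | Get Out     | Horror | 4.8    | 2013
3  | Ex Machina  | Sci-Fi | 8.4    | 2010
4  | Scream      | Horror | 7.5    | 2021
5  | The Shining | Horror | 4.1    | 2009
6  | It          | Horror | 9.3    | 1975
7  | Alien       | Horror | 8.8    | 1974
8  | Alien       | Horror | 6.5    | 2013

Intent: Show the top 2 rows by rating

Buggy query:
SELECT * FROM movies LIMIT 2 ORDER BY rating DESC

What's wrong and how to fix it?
Bug: LIMIT must come after ORDER BY

Fix: Swap the clauses: ORDER BY first, then LIMIT

Corrected query:
SELECT * FROM movies ORDER BY rating DESC LIMIT 2

Result:
id | title | genre  | rating | year
---+-------+--------+--------+-----
6  | It    | Horror | 9.3    | 1975
7  | Alien | Horror | 8.8    | 1974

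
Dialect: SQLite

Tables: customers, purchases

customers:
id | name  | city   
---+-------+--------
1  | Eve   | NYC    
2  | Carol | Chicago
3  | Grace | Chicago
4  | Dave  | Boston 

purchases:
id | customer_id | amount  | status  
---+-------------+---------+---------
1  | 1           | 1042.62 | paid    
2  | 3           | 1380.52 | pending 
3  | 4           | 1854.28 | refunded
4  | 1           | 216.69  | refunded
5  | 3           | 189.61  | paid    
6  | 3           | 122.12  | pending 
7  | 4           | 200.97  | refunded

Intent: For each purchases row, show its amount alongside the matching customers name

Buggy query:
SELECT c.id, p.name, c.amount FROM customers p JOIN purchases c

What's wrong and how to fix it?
Bug: Missing join condition: each purchases row is matched to all customers rows instead of just its own

Fix: Specify the join condition linking the foreign key to the parent id

Corrected query:
SELECT c.id, p.name, c.amount FROM customers p JOIN purchases c ON c.customer_id = p.id

Result:
id | name  | amount 
---+-------+--------
1  | Eve   | 1042.62
2  | Grace | 1380.52
3  | Dave  | 1854.28
4  | Eve   | 216.69 
5  | Grace | 189.61 
6  | Grace | 122.12 
7  | Dave  | 200.97 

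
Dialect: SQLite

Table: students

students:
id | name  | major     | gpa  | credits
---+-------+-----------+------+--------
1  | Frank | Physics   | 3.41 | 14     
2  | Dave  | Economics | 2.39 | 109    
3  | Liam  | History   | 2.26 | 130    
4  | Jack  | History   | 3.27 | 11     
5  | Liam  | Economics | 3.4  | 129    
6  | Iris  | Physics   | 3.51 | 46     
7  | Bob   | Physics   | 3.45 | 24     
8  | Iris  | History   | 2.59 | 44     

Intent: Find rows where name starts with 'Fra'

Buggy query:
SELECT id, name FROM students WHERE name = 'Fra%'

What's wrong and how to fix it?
Bug: '=' compares the literal string including the % character; pattern matching needs LIKE

Fix: Replace '=' with LIKE so 'Fra%' is treated as a pattern

Corrected query:
SELECT id, name FROM students WHERE name LIKE 'Fra%'

Result:
id | name 
---+------
1  | Frank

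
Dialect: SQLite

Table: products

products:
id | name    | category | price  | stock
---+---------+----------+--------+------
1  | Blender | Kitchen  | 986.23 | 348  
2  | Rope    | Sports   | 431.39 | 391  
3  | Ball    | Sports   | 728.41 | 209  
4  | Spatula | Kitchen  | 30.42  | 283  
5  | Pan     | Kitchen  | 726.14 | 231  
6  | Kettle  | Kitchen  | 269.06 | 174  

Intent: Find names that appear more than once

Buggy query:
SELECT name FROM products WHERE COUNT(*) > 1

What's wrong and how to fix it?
Bug: WHERE can't reference COUNT(*); aggregates are computed after WHERE

Fix: Group first, then use HAVING for the count condition

Corrected query:
SELECT name FROM products GROUP BY name HAVING COUNT(*) > 1

Result:
(no rows)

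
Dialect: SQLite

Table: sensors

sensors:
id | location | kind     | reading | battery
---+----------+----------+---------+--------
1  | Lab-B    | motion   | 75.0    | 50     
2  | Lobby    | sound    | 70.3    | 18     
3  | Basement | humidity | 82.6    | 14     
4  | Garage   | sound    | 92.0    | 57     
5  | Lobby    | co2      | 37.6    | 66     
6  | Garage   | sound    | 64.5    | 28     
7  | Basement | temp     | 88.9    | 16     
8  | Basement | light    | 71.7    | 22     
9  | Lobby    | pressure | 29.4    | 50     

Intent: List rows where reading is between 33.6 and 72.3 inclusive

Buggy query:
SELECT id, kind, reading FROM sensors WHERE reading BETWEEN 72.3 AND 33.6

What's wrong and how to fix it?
Bug: BETWEEN expects the lower bound first; with 72.3 AND 33.6 the range is empty

Fix: Swap the bounds so the smaller value comes first

Corrected query:
SELECT id, kind, reading FROM sensors WHERE reading BETWEEN 33.6 AND 72.3

Result:
id | kind  | reading
---+-------+--------
2  | sound | 70.3   
5  | co2   | 37.6   
6  | sound | 64.5   
8  | light | 71.7   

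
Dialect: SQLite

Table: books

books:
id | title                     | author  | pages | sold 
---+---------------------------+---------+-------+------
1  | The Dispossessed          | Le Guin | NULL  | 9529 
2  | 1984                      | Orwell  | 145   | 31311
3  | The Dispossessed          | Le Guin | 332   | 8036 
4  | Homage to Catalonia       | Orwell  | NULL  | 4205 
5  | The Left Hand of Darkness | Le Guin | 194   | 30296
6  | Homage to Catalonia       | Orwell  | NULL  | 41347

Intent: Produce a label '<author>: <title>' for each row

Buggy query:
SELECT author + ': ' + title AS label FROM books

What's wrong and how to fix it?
Bug: SQLite uses || for string concatenation; + coerces text to numbers (yielding 0)

Fix: Use the || operator for string concatenation

Corrected query:
SELECT author || ': ' || title AS label FROM books

Result:
label                             
----------------------------------
Le Guin: The Dispossessed         
Orwell: 1984                      
Le Guin: The Dispossessed         
Orwell: Homage to Catalonia       
Le Guin: The Left Hand of Darkness
Orwell: Homage to Catalonia       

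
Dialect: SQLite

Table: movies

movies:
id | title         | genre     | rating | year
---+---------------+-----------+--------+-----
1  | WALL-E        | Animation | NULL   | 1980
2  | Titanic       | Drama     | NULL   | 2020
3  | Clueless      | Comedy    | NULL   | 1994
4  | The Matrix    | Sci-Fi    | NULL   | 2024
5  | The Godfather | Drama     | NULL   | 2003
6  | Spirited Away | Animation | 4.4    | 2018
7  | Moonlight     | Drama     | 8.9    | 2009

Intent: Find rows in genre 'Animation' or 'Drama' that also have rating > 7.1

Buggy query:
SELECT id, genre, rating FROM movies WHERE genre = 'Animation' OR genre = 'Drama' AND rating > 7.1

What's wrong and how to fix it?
Bug: Without parentheses, AND is evaluated before OR, so the rating filter only applies to the 'Drama' branch

Fix: Group the OR with parentheses (or use IN), then AND the threshold

Corrected query:
SELECT id, genre, rating FROM movies WHERE (genre = 'Animation' OR genre = 'Drama') AND rating > 7.1

Result:
id | genre | rating
---+-------+-------
7  | Drama | 8.9   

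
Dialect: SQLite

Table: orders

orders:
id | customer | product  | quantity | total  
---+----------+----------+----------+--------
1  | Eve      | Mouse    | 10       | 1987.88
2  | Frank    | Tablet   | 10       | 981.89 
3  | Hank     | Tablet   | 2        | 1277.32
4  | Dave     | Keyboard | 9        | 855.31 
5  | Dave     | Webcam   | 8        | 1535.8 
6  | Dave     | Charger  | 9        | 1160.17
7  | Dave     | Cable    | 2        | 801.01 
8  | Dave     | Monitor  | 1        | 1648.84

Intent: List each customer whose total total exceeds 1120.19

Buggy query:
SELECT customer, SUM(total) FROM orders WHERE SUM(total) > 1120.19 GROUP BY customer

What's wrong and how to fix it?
Bug: Aggregate functions cannot appear in a WHERE clause

Fix: Move the aggregate condition to a HAVING clause

Corrected query:
SELECT customer, SUM(total) FROM orders GROUP BY customer HAVING SUM(total) > 1120.19

Result:
customer | SUM(total)
---------+-----------
Dave     | 6001.13   
Eve      | 1987.88   
Hank     | 1277.32   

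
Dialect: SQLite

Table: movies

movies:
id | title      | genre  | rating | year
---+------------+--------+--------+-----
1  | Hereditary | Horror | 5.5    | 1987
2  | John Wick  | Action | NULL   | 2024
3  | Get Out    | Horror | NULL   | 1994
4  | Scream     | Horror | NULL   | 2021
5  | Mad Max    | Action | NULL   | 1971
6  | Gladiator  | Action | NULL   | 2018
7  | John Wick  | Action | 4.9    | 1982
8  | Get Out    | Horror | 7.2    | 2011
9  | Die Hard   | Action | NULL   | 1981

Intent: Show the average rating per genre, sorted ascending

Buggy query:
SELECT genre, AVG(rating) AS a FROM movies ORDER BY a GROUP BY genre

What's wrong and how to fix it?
Bug: ORDER BY appears before GROUP BY; SQL clause order requires GROUP BY first

Fix: Reorder: SELECT … FROM … GROUP BY … ORDER BY …

Corrected query:
SELECT genre, AVG(rating) AS a FROM movies GROUP BY genre ORDER BY a

Result:
genre  | a   
-------+-----
Action | 4.9 
Horror | 6.35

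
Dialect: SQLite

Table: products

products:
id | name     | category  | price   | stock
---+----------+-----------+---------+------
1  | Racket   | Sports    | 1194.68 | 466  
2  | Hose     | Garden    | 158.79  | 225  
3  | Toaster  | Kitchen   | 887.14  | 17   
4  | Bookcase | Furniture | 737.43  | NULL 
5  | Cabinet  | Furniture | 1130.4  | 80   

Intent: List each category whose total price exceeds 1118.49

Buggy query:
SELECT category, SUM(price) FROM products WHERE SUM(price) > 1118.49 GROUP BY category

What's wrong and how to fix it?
Bug: Aggregate functions cannot appear in a WHERE clause

Fix: Move the aggregate condition to a HAVING clause

Corrected query:
SELECT category, SUM(price) FROM products GROUP BY category HAVING SUM(price) > 1118.49

Result:
category  | SUM(price)
----------+-----------
Furniture | 1867.83   
Sports    | 1194.68   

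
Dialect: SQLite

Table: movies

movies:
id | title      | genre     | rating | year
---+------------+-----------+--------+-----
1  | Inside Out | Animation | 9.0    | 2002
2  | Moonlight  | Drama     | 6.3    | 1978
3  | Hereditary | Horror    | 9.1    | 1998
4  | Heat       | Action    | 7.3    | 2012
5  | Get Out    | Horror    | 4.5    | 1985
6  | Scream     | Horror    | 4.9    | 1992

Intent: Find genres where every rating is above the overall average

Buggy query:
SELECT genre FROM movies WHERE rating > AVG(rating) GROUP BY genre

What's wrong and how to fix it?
Bug: WHERE evaluates per row before aggregation, so AVG() is unavailable

Fix: Use a subquery for AVG and a HAVING MIN(...) filter so the condition holds for every row in the group

Corrected query:
SELECT genre FROM movies GROUP BY genre HAVING MIN(rating) > (SELECT AVG(rating) FROM movies)

Result:
genre    
---------
Action   
Animation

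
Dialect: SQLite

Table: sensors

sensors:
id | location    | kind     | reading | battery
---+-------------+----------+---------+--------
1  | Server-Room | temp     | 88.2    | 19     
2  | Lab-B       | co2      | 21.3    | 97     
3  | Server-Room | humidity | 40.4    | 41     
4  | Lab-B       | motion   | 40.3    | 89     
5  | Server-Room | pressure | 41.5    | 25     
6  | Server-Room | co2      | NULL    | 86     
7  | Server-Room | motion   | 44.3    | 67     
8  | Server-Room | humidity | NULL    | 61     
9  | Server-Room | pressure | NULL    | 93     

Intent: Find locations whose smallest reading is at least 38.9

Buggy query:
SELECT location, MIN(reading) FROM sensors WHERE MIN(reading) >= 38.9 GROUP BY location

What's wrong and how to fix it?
Bug: Aggregates like MIN are computed per group after WHERE runs

Fix: Use HAVING for the per-group MIN condition

Corrected query:
SELECT location, MIN(reading) FROM sensors GROUP BY location HAVING MIN(reading) >= 38.9

Result:
location    | MIN(reading)
------------+-------------
Server-Room | 40.4        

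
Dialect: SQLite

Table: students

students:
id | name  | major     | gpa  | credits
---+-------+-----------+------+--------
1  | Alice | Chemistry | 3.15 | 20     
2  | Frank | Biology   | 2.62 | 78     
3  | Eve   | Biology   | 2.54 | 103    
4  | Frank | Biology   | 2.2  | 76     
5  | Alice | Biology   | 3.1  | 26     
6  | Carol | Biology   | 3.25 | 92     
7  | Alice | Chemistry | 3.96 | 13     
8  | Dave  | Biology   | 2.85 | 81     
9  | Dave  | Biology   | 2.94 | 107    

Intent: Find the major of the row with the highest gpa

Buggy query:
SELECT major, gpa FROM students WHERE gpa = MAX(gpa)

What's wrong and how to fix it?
Bug: WHERE is evaluated per row; an aggregate over the whole table isn't defined there

Fix: Wrap MAX in a scalar subquery so WHERE compares against a single value

Corrected query:
SELECT major, gpa FROM students WHERE gpa = (SELECT MAX(gpa) FROM students)

Result:
major     | gpa 
----------+-----
Chemistry | 3.96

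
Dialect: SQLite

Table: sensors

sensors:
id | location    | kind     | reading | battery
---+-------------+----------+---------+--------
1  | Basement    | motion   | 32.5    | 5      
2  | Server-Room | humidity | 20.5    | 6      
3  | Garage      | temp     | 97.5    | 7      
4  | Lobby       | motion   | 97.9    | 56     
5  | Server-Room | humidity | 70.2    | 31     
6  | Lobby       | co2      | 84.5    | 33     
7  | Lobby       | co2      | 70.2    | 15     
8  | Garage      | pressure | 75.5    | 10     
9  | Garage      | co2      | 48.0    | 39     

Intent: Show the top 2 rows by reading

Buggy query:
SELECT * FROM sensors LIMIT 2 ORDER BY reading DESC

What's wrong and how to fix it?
Bug: LIMIT must come after ORDER BY

Fix: Swap the clauses: ORDER BY first, then LIMIT

Corrected query:
SELECT * FROM sensors ORDER BY reading DESC LIMIT 2

Result:
id | location | kind   | reading | battery
---+----------+--------+---------+--------
4  | Lobby    | motion | 97.9    | 56     
3  | Garage   | temp   | 97.5    | 7      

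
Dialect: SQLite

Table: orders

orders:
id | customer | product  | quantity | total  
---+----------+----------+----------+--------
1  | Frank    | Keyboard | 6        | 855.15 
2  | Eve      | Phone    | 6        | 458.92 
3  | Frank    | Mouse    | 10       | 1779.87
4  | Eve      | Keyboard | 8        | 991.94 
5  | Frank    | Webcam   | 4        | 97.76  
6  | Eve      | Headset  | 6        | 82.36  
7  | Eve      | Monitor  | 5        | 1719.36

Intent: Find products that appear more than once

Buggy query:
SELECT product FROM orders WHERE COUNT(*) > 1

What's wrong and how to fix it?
Bug: WHERE can't reference COUNT(*); aggregates are computed after WHERE

Fix: GROUP BY product, then filter groups with HAVING COUNT(*) > 1

Corrected query:
SELECT product FROM orders GROUP BY product HAVING COUNT(*) > 1

Result:
product 
--------
Keyboard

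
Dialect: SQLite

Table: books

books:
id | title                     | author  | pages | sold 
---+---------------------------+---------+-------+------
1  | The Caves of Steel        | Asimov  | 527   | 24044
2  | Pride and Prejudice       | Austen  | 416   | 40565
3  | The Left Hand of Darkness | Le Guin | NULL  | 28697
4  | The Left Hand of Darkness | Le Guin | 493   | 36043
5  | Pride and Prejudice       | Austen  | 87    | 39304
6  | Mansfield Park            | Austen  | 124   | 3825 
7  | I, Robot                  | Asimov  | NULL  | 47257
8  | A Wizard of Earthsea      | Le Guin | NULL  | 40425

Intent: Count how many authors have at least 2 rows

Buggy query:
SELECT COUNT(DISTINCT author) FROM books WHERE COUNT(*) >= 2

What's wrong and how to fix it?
Bug: WHERE filters individual rows, not groups, so a group-level COUNT is invalid there

Fix: Use a subquery that GROUPs and filters with HAVING, then count its rows

Corrected query:
SELECT COUNT(*) FROM (SELECT author FROM books GROUP BY author HAVING COUNT(*) >= 2)

Result:
COUNT(*)
--------
3       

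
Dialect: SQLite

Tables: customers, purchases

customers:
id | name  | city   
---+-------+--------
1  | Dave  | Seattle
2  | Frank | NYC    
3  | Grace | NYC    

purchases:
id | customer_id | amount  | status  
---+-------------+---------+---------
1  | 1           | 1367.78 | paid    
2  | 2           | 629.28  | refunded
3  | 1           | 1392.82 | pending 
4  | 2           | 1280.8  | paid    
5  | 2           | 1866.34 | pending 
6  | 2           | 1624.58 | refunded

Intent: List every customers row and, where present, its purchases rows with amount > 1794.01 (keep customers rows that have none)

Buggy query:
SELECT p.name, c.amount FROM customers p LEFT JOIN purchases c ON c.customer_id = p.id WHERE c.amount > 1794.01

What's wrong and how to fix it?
Bug: Filtering c.amount in WHERE discards the NULL rows produced by LEFT JOIN, turning it into an inner join

Fix: Move the right-table condition into the ON clause so unmatched parents are kept

Corrected query:
SELECT p.name, c.amount FROM customers p LEFT JOIN purchases c ON c.customer_id = p.id AND c.amount > 1794.01

Result:
name  | amount 
------+--------
Dave  | NULL   
Frank | 1866.34
Grace | NULL   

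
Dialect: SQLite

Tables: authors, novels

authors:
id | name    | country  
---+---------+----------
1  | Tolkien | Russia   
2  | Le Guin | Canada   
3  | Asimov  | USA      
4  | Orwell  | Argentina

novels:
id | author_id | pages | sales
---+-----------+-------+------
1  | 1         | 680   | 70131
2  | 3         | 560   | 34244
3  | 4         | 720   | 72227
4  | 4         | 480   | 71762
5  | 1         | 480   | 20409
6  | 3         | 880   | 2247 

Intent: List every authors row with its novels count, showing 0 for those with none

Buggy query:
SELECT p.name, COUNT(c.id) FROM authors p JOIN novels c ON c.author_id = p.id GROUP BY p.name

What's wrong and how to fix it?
Bug: INNER JOIN drops authors rows that have no matching novels rows

Fix: Switch to LEFT JOIN to retain unmatched parent rows

Corrected query:
SELECT p.name, COUNT(c.id) FROM authors p LEFT JOIN novels c ON c.author_id = p.id GROUP BY p.name

Result:
name    | COUNT(c.id)
--------+------------
Asimov  | 2          
Le Guin | 0          
Orwell  | 2          
Tolkien | 2          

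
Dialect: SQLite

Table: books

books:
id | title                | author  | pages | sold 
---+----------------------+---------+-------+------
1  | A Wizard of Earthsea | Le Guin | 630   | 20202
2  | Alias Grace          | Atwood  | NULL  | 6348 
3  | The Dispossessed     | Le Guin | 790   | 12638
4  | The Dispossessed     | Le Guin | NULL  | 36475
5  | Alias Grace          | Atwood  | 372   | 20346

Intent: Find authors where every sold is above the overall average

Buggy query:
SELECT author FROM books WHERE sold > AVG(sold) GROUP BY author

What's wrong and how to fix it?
Bug: AVG() is an aggregate; it can't sit directly in WHERE

Fix: Use a subquery for AVG and a HAVING MIN(...) filter so the condition holds for every row in the group

Corrected query:
SELECT author FROM books GROUP BY author HAVING MIN(sold) > (SELECT AVG(sold) FROM books)

Result:
(no rows)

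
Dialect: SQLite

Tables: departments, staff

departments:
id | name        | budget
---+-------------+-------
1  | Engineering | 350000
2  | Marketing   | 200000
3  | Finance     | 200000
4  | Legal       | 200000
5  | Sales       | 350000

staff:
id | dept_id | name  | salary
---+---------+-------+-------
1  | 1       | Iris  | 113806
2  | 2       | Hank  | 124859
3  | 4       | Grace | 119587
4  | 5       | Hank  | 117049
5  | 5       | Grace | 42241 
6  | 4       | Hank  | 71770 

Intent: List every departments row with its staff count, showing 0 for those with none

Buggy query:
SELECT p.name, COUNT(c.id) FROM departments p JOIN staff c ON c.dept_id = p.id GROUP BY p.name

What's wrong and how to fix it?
Bug: An inner join excludes parents with zero children

Fix: Use LEFT JOIN so parents without children still appear (COUNT(c.id) gives 0)

Corrected query:
SELECT p.name, COUNT(c.id) FROM departments p LEFT JOIN staff c ON c.dept_id = p.id GROUP BY p.name

Result:
name        | COUNT(c.id)
------------+------------
Engineering | 1          
Finance     | 0          
Legal       | 2          
Marketing   | 1          
Sales       | 2          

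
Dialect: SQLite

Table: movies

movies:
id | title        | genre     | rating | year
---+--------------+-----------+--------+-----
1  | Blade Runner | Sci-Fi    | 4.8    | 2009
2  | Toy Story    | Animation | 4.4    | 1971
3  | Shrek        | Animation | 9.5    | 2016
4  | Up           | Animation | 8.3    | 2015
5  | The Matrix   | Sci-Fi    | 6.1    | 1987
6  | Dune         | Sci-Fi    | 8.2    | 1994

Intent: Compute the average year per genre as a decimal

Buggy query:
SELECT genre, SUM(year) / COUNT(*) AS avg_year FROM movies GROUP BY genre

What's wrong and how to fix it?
Bug: SUM(year) and COUNT(*) are both integers; the division truncates the fractional part

Fix: Multiply by 1.0 (or CAST to REAL) to force floating-point division

Corrected query:
SELECT genre, SUM(year) * 1.0 / COUNT(*) AS avg_year FROM movies GROUP BY genre

Result:
genre     | avg_year   
----------+------------
Animation | 2000.666667
Sci-Fi    | 1996.666667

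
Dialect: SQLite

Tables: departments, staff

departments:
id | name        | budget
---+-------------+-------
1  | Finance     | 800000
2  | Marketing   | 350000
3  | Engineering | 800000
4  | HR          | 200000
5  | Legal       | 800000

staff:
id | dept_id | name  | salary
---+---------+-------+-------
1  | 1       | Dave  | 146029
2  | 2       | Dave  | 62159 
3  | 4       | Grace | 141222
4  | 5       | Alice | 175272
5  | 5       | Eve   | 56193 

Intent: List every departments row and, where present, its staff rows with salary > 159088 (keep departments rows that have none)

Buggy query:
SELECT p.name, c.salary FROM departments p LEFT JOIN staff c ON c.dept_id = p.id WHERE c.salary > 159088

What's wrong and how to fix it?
Bug: Filtering c.salary in WHERE discards the NULL rows produced by LEFT JOIN, turning it into an inner join

Fix: Put 'c.salary > 159088' in the JOIN's ON clause instead of WHERE

Corrected query:
SELECT p.name, c.salary FROM departments p LEFT JOIN staff c ON c.dept_id = p.id AND c.salary > 159088

Result:
name        | salary
------------+-------
Finance     | NULL  
Marketing   | NULL  
Engineering | NULL  
HR          | NULL  
Legal       | 175272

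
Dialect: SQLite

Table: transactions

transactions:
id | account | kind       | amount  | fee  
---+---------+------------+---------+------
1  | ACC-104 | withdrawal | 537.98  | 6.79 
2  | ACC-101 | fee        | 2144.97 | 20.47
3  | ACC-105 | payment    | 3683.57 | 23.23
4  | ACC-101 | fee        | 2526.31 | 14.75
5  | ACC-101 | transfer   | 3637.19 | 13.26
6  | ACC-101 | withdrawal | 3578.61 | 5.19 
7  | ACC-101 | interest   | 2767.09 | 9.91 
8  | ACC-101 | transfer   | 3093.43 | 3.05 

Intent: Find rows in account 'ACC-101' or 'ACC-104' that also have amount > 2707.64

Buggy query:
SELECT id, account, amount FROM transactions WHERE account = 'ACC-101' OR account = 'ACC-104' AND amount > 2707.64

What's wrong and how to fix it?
Bug: Without parentheses, AND is evaluated before OR, so the amount filter only applies to the 'ACC-104' branch

Fix: Add parentheses around the OR so the AND applies to both alternatives

Corrected query:
SELECT id, account, amount FROM transactions WHERE (account = 'ACC-101' OR account = 'ACC-104') AND amount > 2707.64

Result:
id | account | amount 
---+---------+--------
5  | ACC-101 | 3637.19
6  | ACC-101 | 3578.61
7  | ACC-101 | 2767.09
8  | ACC-101 | 3093.43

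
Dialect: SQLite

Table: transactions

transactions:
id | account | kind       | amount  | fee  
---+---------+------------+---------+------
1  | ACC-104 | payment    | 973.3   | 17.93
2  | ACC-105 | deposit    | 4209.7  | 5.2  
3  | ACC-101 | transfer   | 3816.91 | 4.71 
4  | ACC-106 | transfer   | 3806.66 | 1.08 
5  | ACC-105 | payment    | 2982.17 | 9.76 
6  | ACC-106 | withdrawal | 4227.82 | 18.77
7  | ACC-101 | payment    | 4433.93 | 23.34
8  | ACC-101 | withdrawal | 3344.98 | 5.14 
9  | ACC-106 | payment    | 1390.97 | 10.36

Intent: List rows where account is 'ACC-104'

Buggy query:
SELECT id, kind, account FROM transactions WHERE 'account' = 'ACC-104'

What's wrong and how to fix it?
Bug: 'account' in single quotes is a string literal, not the column; the comparison is literal-vs-literal and never true

Fix: Remove the quotes around the column name (or use double quotes for an identifier)

Corrected query:
SELECT id, kind, account FROM transactions WHERE account = 'ACC-104'

Result:
id | kind    | account
---+---------+--------
1  | payment | ACC-104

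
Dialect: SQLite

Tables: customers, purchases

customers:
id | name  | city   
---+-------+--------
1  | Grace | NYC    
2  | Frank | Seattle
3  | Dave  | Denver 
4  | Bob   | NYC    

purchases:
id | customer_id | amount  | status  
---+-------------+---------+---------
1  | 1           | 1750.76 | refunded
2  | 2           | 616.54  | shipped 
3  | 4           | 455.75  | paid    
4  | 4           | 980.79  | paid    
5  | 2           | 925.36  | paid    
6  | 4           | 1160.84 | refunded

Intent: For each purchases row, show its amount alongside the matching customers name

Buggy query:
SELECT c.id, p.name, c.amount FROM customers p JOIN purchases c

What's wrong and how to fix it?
Bug: Missing join condition: each purchases row is matched to all customers rows instead of just its own

Fix: Specify the join condition linking the foreign key to the parent id

Corrected query:
SELECT c.id, p.name, c.amount FROM customers p JOIN purchases c ON c.customer_id = p.id

Result:
id | name  | amount 
---+-------+--------
1  | Grace | 1750.76
2  | Frank | 616.54 
3  | Bob   | 455.75 
4  | Bob   | 980.79 
5  | Frank | 925.36 
6  | Bob   | 1160.84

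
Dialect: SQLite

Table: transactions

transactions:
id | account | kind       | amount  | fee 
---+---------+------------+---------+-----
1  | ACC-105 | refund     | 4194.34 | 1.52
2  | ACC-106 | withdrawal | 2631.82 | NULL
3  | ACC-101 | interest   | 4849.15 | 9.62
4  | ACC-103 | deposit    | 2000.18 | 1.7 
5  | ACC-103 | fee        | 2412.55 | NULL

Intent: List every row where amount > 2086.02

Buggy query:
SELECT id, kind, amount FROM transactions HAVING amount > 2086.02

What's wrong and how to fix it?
Bug: This is a non-aggregate query (no GROUP BY, no aggregates), so in SQLite the HAVING clause is invalid here; a row-level condition belongs in WHERE

Fix: Replace HAVING with WHERE since the condition applies to individual rows

Corrected query:
SELECT id, kind, amount FROM transactions WHERE amount > 2086.02

Result:
id | kind       | amount 
---+------------+--------
1  | refund     | 4194.34
2  | withdrawal | 2631.82
3  | interest   | 4849.15
5  | fee        | 2412.55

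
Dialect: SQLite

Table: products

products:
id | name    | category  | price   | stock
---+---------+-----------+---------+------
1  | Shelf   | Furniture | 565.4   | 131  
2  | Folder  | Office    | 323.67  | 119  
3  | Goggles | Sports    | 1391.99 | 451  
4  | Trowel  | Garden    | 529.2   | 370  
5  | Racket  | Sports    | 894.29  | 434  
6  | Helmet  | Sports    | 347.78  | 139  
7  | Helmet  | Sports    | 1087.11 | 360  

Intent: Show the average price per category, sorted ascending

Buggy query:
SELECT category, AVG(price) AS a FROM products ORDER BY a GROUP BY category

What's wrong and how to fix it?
Bug: GROUP BY must precede ORDER BY

Fix: Move ORDER BY to the end, after GROUP BY

Corrected query:
SELECT category, AVG(price) AS a FROM products GROUP BY category ORDER BY a

Result:
category  | a       
----------+---------
Office    | 323.67  
Garden    | 529.2   
Furniture | 565.4   
Sports    | 930.2925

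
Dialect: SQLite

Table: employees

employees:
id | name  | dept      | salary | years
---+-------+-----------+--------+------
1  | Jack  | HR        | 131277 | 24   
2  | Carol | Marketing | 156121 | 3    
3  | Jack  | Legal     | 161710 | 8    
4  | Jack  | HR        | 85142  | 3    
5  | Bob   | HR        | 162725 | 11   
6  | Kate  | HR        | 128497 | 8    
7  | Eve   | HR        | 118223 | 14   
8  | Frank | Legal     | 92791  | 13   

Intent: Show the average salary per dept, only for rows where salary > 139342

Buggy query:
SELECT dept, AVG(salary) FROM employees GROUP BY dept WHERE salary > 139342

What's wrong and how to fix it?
Bug: WHERE cannot follow GROUP BY

Fix: Move the WHERE clause before GROUP BY

Corrected query:
SELECT dept, AVG(salary) FROM employees WHERE salary > 139342 GROUP BY dept

Result:
dept      | AVG(salary)
----------+------------
HR        | 162725     
Legal     | 161710     
Marketing | 156121     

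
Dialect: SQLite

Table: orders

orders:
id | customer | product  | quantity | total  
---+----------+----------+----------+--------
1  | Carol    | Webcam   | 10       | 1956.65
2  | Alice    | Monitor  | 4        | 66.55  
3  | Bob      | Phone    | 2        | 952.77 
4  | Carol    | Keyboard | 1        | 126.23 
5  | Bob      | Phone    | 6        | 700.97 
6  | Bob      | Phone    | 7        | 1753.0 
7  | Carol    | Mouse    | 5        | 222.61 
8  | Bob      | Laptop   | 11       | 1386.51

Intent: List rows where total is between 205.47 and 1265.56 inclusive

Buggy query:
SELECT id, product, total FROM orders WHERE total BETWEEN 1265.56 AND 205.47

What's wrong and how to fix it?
Bug: The bounds are reversed; BETWEEN a AND b requires a <= b to match anything

Fix: Swap the bounds so the smaller value comes first

Corrected query:
SELECT id, product, total FROM orders WHERE total BETWEEN 205.47 AND 1265.56

Result:
id | product | total 
---+---------+-------
3  | Phone   | 952.77
5  | Phone   | 700.97
7  | Mouse   | 222.61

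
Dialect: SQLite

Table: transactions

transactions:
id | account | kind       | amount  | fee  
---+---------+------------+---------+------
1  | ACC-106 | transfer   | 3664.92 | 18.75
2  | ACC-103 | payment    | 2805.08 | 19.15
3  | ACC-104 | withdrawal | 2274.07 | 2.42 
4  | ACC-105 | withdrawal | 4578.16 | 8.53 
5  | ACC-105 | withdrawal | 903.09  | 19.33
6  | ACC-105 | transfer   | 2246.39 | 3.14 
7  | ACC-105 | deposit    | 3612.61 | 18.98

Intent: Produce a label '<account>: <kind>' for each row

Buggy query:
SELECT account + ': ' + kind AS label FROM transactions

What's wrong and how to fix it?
Bug: SQLite uses || for string concatenation; + coerces text to numbers (yielding 0)

Fix: Replace + with || to concatenate text

Corrected query:
SELECT account || ': ' || kind AS label FROM transactions

Result:
label              
-------------------
ACC-106: transfer  
ACC-103: payment   
ACC-104: withdrawal
ACC-105: withdrawal
ACC-105: withdrawal
ACC-105: transfer  
ACC-105: deposit   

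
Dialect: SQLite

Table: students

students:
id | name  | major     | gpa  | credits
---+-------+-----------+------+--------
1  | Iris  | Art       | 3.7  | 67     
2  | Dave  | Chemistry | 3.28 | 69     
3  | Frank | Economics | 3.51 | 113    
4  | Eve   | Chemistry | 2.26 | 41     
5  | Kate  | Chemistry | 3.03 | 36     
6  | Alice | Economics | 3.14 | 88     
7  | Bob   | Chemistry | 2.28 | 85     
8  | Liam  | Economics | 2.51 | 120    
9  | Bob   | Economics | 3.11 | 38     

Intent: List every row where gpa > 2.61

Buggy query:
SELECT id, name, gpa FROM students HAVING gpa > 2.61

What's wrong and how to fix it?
Bug: This is a non-aggregate query (no GROUP BY, no aggregates), so in SQLite the HAVING clause is invalid here; a row-level condition belongs in WHERE

Fix: Use WHERE for row-level filtering

Corrected query:
SELECT id, name, gpa FROM students WHERE gpa > 2.61

Result:
id | name  | gpa 
---+-------+-----
1  | Iris  | 3.7 
2  | Dave  | 3.28
3  | Frank | 3.51
5  | Kate  | 3.03
6  | Alice | 3.14
9  | Bob   | 3.11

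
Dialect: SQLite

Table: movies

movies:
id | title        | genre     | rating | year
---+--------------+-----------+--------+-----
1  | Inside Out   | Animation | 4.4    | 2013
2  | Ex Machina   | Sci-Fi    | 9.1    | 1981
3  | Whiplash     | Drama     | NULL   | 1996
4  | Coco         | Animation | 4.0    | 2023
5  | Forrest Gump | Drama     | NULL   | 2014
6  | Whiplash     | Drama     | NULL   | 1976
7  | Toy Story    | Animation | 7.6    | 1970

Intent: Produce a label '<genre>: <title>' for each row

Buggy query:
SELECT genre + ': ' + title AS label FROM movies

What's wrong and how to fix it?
Bug: '+' is numeric addition; on text columns SQLite converts them to 0 instead of concatenating

Fix: Replace + with || to concatenate text

Corrected query:
SELECT genre || ': ' || title AS label FROM movies

Result:
label                
---------------------
Animation: Inside Out
Sci-Fi: Ex Machina   
Drama: Whiplash      
Animation: Coco      
Drama: Forrest Gump  
Drama: Whiplash      
Animation: Toy Story 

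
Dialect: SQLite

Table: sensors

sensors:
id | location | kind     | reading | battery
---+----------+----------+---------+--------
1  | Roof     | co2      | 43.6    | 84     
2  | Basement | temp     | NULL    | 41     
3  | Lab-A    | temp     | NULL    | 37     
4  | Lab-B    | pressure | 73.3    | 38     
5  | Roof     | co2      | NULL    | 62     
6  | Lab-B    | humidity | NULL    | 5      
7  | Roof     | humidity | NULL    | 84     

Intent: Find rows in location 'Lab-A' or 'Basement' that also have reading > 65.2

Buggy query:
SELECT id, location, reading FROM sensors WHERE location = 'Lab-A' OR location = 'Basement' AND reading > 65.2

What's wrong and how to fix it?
Bug: Without parentheses, AND is evaluated before OR, so the reading filter only applies to the 'Basement' branch

Fix: Group the OR with parentheses (or use IN), then AND the threshold

Corrected query:
SELECT id, location, reading FROM sensors WHERE (location = 'Lab-A' OR location = 'Basement') AND reading > 65.2

Result:
(no rows)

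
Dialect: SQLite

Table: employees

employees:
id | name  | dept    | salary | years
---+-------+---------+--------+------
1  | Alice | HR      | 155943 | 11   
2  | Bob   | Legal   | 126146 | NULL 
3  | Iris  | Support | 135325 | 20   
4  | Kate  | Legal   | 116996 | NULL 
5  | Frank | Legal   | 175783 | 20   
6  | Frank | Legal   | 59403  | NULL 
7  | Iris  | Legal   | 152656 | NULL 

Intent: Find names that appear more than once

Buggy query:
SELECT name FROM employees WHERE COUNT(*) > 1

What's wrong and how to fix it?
Bug: COUNT(*) is an aggregate and cannot be used in WHERE

Fix: GROUP BY name, then filter groups with HAVING COUNT(*) > 1

Corrected query:
SELECT name FROM employees GROUP BY name HAVING COUNT(*) > 1

Result:
name 
-----
Frank
Iris 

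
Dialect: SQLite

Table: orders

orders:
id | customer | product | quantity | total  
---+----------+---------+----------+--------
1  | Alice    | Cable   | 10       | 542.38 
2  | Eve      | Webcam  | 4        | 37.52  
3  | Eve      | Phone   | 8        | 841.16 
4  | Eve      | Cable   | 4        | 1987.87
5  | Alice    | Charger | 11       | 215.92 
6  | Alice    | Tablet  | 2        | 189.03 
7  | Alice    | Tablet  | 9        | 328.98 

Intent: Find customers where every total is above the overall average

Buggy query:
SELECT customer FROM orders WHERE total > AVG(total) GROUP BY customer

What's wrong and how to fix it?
Bug: WHERE evaluates per row before aggregation, so AVG() is unavailable

Fix: Compute the overall average in a scalar subquery and compare each group's MIN against it in HAVING

Corrected query:
SELECT customer FROM orders GROUP BY customer HAVING MIN(total) > (SELECT AVG(total) FROM orders)

Result:
(no rows)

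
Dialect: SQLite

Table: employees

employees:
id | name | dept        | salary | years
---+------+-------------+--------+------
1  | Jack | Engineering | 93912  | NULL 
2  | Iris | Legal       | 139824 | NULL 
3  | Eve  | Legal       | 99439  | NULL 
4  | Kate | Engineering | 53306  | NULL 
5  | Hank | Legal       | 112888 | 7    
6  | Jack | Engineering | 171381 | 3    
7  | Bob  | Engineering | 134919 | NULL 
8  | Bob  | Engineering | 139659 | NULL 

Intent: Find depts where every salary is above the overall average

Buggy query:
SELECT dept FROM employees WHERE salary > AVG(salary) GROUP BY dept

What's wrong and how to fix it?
Bug: WHERE evaluates per row before aggregation, so AVG() is unavailable

Fix: Use a subquery for AVG and a HAVING MIN(...) filter so the condition holds for every row in the group

Corrected query:
SELECT dept FROM employees GROUP BY dept HAVING MIN(salary) > (SELECT AVG(salary) FROM employees)

Result:
(no rows)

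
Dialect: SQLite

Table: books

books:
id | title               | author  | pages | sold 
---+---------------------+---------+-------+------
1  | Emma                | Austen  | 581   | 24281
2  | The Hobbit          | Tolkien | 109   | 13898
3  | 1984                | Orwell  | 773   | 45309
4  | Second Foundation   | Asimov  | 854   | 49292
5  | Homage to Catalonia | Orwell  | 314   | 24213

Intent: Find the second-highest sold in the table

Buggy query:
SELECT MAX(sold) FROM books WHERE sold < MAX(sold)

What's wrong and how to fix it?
Bug: The inner MAX is an aggregate inside WHERE, which is not allowed

Fix: Put the inner MAX in a scalar subquery

Corrected query:
SELECT MAX(sold) FROM books WHERE sold < (SELECT MAX(sold) FROM books)

Result:
MAX(sold)
---------
45309    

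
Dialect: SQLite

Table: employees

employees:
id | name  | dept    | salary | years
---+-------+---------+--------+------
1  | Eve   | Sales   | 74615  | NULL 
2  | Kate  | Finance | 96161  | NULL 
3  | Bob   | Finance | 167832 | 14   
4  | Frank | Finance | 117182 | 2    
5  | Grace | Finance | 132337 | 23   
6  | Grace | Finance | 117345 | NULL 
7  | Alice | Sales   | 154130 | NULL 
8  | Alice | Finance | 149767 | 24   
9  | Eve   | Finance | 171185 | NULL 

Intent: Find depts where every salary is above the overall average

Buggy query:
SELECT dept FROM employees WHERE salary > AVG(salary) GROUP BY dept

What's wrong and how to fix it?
Bug: AVG() is an aggregate; it can't sit directly in WHERE

Fix: Use a subquery for AVG and a HAVING MIN(...) filter so the condition holds for every row in the group

Corrected query:
SELECT dept FROM employees GROUP BY dept HAVING MIN(salary) > (SELECT AVG(salary) FROM employees)

Result:
(no rows)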